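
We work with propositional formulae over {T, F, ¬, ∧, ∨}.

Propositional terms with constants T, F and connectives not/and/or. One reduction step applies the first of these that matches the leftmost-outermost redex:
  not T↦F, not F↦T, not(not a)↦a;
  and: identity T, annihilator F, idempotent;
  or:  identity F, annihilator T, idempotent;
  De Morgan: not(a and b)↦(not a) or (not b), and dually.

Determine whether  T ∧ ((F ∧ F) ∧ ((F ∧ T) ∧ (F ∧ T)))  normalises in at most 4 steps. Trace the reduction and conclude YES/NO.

Answer: YES — reaches normal form F in 3 ≤ 4 steps

Derivation:
  start: T ∧ ((F ∧ F) ∧ ((F ∧ T) ∧ (F ∧ T)))
  step 1: (F ∧ F) ∧ ((F ∧ T) ∧ (F ∧ T))
  step 2: F ∧ ((F ∧ T) ∧ (F ∧ T))
  step 3: F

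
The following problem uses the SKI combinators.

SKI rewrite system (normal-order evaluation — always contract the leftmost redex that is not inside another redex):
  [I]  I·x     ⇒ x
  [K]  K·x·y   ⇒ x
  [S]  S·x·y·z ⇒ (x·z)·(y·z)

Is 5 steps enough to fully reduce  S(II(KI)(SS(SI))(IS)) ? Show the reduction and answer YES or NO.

  start: S(II(KI)(SS(SI))(IS))
  [1] S(I(KI)(SS(SI))(IS))
  [2] S(KI(SS(SI))(IS))
  [3] S(I(IS))
  [4] S(IS)
  [5] SS

Answer: YES — reaches normal form SS in 5 ≤ 5 steps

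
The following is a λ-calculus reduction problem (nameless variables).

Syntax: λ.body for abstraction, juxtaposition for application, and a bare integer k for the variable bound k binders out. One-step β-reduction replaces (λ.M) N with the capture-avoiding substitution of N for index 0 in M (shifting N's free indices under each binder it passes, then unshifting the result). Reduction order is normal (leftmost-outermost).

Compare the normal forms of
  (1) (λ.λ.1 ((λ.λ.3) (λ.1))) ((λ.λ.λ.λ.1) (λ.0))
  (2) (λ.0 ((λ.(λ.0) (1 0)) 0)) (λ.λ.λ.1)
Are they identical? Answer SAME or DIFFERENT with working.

Term A:
  start: (λ.λ.1 ((λ.λ.3) (λ.1))) ((λ.λ.λ.λ.1) (λ.0))
  →1  λ.(λ.λ.λ.λ.1) (λ.0) ((λ.λ.(λ.λ.λ.λ.1) (λ.0)) (λ.1))
  →2  λ.(λ.λ.λ.1) ((λ.λ.(λ.λ.λ.λ.1) (λ.0)) (λ.1))
  →3  λ.λ.λ.1

Term B:
  start: (λ.0 ((λ.(λ.0) (1 0)) 0)) (λ.λ.λ.1)
  →1  (λ.λ.λ.1) ((λ.(λ.0) ((λ.λ.λ.1) 0)) (λ.λ.λ.1))
  →2  λ.λ.1

Answer: DIFFERENT — A ⇓ λ.λ.λ.1, B ⇓ λ.λ.1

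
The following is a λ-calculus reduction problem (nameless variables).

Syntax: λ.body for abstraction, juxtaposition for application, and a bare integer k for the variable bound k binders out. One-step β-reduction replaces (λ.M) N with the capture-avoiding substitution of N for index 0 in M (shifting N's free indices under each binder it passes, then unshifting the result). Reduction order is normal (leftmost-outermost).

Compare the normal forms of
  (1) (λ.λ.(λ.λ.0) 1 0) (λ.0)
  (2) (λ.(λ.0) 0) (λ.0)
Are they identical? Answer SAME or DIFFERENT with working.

Term A:
  start: (λ.λ.(λ.λ.0) 1 0) (λ.0)
  [1] λ.(λ.λ.0) (λ.0) 0
  [2] λ.(λ.0) 0
  [3] λ.0

Term B:
  start: (λ.(λ.0) 0) (λ.0)
  [1] (λ.0) (λ.0)
  [2] λ.0

Answer: SAME — A ⇓ λ.0, B ⇓ λ.0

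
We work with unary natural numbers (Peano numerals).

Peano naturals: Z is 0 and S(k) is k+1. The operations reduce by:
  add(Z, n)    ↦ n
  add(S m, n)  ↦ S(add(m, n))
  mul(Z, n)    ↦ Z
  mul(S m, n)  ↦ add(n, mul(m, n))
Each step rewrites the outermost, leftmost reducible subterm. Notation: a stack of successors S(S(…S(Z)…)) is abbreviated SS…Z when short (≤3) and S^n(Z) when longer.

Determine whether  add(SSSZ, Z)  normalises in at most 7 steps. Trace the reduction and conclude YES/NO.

Answer: YES — reaches normal form SSSZ in 4 ≤ 7 steps

Working:
  start: add(SSSZ, Z)
  →1  S(add(SSZ, Z))
  →2  S(S(add(SZ, Z)))
  →3  S(S(S(add(Z, Z))))
  →4  SSSZ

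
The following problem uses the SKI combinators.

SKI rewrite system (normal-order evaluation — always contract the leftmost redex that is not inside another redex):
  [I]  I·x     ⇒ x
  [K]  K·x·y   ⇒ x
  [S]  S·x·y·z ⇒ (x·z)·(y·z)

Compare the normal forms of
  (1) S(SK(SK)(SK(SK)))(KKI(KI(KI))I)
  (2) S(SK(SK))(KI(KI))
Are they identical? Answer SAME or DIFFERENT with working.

Answer: SAME — A ⇓ S(SK(SK))I, B ⇓ S(SK(SK))I

Reduction:
Term A:
  start: S(SK(SK)(SK(SK)))(KKI(KI(KI))I)
  →1  S(K(SK(SK))(SK(SK(SK))))(KKI(KI(KI))I)
  →2  S(SK(SK))(KKI(KI(KI))I)
  →3  S(SK(SK))(K(KI(KI))I)
  →4  S(SK(SK))(KI(KI))
  →5  S(SK(SK))I

Term B:
  start: S(SK(SK))(KI(KI))
  →1  S(SK(SK))I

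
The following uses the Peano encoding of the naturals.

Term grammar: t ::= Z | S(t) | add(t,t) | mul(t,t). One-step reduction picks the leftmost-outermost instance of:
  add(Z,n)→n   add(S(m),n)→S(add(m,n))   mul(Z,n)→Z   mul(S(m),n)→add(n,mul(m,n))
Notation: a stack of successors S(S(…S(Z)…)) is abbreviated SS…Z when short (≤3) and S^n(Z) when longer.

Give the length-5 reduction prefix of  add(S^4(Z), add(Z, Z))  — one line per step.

Answer: after 5 steps: S(S(S(S(add(Z, Z)))))

Reduction:
  start: add(S^4(Z), add(Z, Z))
  step 1: S(add(SSSZ, add(Z, Z)))
  step 2: S(S(add(SSZ, add(Z, Z))))
  step 3: S(S(S(add(SZ, add(Z, Z)))))
  step 4: S(S(S(S(add(Z, add(Z, Z))))))
  step 5: S(S(S(S(add(Z, Z)))))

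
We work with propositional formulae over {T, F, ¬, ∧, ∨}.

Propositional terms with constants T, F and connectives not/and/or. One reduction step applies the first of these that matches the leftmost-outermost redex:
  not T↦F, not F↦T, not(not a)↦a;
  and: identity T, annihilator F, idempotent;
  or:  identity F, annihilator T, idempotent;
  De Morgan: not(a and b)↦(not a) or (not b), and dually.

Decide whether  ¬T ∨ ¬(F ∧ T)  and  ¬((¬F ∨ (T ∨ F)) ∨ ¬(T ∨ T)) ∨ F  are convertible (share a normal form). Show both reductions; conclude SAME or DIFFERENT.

Answer: DIFFERENT — A ⇓ T, B ⇓ F

Derivation:
Term A:
  start: ¬T ∨ ¬(F ∧ T)
  [1] F ∨ ¬(F ∧ T)
  [2] ¬(F ∧ T)
  [3] ¬F ∨ ¬T
  [4] T ∨ ¬T
  [5] T

Term B:
  start: ¬((¬F ∨ (T ∨ F)) ∨ ¬(T ∨ T)) ∨ F
  [1] ¬((¬F ∨ (T ∨ F)) ∨ ¬(T ∨ T))
  [2] ¬(¬F ∨ (T ∨ F)) ∧ ¬¬(T ∨ T)
  [3] (¬¬F ∧ ¬(T ∨ F)) ∧ ¬¬(T ∨ T)
  [4] (F ∧ ¬(T ∨ F)) ∧ ¬¬(T ∨ T)
  [5] F ∧ ¬¬(T ∨ T)
  [6] F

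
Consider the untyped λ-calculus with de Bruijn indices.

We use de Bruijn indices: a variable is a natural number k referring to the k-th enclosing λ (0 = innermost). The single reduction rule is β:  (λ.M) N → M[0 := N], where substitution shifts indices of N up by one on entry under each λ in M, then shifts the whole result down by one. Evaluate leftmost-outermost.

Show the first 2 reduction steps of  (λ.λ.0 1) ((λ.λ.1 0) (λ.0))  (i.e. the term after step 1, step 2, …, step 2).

Answer: after 2 steps: λ.0 (λ.(λ.0) 0)

Working:
  start: (λ.λ.0 1) ((λ.λ.1 0) (λ.0))
  [1] λ.0 ((λ.λ.1 0) (λ.0))
  [2] λ.0 (λ.(λ.0) 0)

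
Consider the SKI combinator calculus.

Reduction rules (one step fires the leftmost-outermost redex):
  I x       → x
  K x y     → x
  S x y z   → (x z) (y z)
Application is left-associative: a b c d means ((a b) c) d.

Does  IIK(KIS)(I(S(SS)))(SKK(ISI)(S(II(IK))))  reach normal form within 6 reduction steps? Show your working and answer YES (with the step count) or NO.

Answer: NO — after 6 steps the term is K(ISI)(K(ISI))(S(II(IK))), not yet normal

Reduction:
  start: IIK(KIS)(I(S(SS)))(SKK(ISI)(S(II(IK))))
  →1  IK(KIS)(I(S(SS)))(SKK(ISI)(S(II(IK))))
  →2  K(KIS)(I(S(SS)))(SKK(ISI)(S(II(IK))))
  →3  KIS(SKK(ISI)(S(II(IK))))
  →4  I(SKK(ISI)(S(II(IK))))
  →5  SKK(ISI)(S(II(IK)))
  →6  K(ISI)(K(ISI))(S(II(IK)))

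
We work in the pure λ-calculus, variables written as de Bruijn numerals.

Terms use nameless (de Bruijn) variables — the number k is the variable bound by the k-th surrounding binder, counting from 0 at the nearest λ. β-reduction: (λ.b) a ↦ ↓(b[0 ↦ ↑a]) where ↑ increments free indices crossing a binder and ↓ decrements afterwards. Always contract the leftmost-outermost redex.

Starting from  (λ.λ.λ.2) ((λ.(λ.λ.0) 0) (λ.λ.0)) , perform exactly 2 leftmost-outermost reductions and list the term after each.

  start: (λ.λ.λ.2) ((λ.(λ.λ.0) 0) (λ.λ.0))
  →1  λ.λ.(λ.(λ.λ.0) 0) (λ.λ.0)
  →2  λ.λ.(λ.λ.0) (λ.λ.0)

Answer: after 2 steps: λ.λ.(λ.λ.0) (λ.λ.0)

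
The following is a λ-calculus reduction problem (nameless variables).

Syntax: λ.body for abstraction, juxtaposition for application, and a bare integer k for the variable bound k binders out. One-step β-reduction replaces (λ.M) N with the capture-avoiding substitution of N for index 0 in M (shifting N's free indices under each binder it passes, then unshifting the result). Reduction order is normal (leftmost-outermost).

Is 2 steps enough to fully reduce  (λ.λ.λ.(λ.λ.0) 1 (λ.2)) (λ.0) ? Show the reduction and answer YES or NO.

  start: (λ.λ.λ.(λ.λ.0) 1 (λ.2)) (λ.0)
  step 1: λ.λ.(λ.λ.0) 1 (λ.2)
  step 2: λ.λ.(λ.0) (λ.2)

Answer: NO — after 2 steps the term is λ.λ.(λ.0) (λ.2), not yet normal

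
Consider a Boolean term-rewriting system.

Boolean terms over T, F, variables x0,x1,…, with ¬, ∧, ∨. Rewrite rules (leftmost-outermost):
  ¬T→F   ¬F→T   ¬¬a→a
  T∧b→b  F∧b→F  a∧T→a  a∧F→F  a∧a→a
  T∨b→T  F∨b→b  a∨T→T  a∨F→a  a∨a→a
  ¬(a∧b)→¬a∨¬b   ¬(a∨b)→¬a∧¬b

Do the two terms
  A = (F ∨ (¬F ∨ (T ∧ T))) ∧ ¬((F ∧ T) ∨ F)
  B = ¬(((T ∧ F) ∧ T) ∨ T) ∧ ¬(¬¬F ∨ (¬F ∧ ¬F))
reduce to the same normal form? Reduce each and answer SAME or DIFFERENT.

Term A:
  start: (F ∨ (¬F ∨ (T ∧ T))) ∧ ¬((F ∧ T) ∨ F)
  [1] (¬F ∨ (T ∧ T)) ∧ ¬((F ∧ T) ∨ F)
  [2] (T ∨ (T ∧ T)) ∧ ¬((F ∧ T) ∨ F)
  [3] T ∧ ¬((F ∧ T) ∨ F)
  [4] ¬((F ∧ T) ∨ F)
  [5] ¬(F ∧ T) ∧ ¬F
  [6] (¬F ∨ ¬T) ∧ ¬F
  [7] (T ∨ ¬T) ∧ ¬F
  [8] T ∧ ¬F
  [9] ¬F
  [10] T

Term B:
  start: ¬(((T ∧ F) ∧ T) ∨ T) ∧ ¬(¬¬F ∨ (¬F ∧ ¬F))
  [1] (¬((T ∧ F) ∧ T) ∧ ¬T) ∧ ¬(¬¬F ∨ (¬F ∧ ¬F))
  [2] ((¬(T ∧ F) ∨ ¬T) ∧ ¬T) ∧ ¬(¬¬F ∨ (¬F ∧ ¬F))
  [3] (((¬T ∨ ¬F) ∨ ¬T) ∧ ¬T) ∧ ¬(¬¬F ∨ (¬F ∧ ¬F))
  [4] (((F ∨ ¬F) ∨ ¬T) ∧ ¬T) ∧ ¬(¬¬F ∨ (¬F ∧ ¬F))
  [5] ((¬F ∨ ¬T) ∧ ¬T) ∧ ¬(¬¬F ∨ (¬F ∧ ¬F))
  [6] ((T ∨ ¬T) ∧ ¬T) ∧ ¬(¬¬F ∨ (¬F ∧ ¬F))
  [7] (T ∧ ¬T) ∧ ¬(¬¬F ∨ (¬F ∧ ¬F))
  [8] ¬T ∧ ¬(¬¬F ∨ (¬F ∧ ¬F))
  [9] F ∧ ¬(¬¬F ∨ (¬F ∧ ¬F))
  [10] F

Answer: DIFFERENT — A ⇓ T, B ⇓ F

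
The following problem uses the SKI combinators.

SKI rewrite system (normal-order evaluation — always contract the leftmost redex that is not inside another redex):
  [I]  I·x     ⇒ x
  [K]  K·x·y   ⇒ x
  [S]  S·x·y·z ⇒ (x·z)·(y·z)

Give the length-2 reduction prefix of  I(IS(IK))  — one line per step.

  start: I(IS(IK))
  →1  IS(IK)
  →2  S(IK)

Answer: after 2 steps: S(IK)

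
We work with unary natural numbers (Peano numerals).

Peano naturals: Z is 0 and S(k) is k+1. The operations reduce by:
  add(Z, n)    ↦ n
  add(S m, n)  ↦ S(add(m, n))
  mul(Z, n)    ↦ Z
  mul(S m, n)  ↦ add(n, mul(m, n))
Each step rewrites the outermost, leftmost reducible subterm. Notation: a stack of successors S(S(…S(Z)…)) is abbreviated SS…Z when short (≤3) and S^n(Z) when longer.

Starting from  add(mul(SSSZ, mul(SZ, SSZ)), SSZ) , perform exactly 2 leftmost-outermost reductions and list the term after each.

Answer: after 2 steps: add(add(add(SSZ, mul(Z, SSZ)), mul(SSZ, mul(SZ, SSZ))), SSZ)

Working:
  start: add(mul(SSSZ, mul(SZ, SSZ)), SSZ)
  step 1: add(add(mul(SZ, SSZ), mul(SSZ, mul(SZ, SSZ))), SSZ)
  step 2: add(add(add(SSZ, mul(Z, SSZ)), mul(SSZ, mul(SZ, SSZ))), SSZ)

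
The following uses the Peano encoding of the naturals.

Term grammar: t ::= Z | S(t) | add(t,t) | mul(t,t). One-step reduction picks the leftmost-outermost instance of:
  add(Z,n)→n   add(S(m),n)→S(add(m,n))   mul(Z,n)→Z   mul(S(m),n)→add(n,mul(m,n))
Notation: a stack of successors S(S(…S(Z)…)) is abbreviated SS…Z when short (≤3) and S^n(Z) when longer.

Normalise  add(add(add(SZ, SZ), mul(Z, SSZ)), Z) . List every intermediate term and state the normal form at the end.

Answer: normal form = SSZ  (in 9 steps)

Derivation:
  start: add(add(add(SZ, SZ), mul(Z, SSZ)), Z)
  [1] add(add(S(add(Z, SZ)), mul(Z, SSZ)), Z)
  [2] add(S(add(add(Z, SZ), mul(Z, SSZ))), Z)
  [3] S(add(add(add(Z, SZ), mul(Z, SSZ)), Z))
  [4] S(add(add(SZ, mul(Z, SSZ)), Z))
  [5] S(add(S(add(Z, mul(Z, SSZ))), Z))
  [6] S(S(add(add(Z, mul(Z, SSZ)), Z)))
  [7] S(S(add(mul(Z, SSZ), Z)))
  [8] S(S(add(Z, Z)))
  [9] SSZ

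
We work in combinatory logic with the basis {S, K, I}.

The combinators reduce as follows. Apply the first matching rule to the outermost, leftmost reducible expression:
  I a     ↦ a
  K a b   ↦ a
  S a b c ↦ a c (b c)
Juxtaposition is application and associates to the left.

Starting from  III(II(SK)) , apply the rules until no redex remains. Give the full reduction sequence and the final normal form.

  start: III(II(SK))
  step 1: II(II(SK))
  step 2: I(II(SK))
  step 3: II(SK)
  step 4: I(SK)
  step 5: SK

Answer: normal form = SK  (in 5 steps)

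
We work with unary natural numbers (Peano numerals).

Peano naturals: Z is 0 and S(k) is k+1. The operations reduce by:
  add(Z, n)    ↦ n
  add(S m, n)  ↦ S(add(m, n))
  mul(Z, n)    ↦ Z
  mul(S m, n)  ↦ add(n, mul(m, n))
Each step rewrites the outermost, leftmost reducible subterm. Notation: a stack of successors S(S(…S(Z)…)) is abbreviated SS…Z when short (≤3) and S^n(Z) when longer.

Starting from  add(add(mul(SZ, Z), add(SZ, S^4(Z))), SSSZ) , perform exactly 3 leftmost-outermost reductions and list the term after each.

  start: add(add(mul(SZ, Z), add(SZ, S^4(Z))), SSSZ)
  [1] add(add(add(Z, mul(Z, Z)), add(SZ, S^4(Z))), SSSZ)
  [2] add(add(mul(Z, Z), add(SZ, S^4(Z))), SSSZ)
  [3] add(add(Z, add(SZ, S^4(Z))), SSSZ)

Answer: after 3 steps: add(add(Z, add(SZ, S^4(Z))), SSSZ)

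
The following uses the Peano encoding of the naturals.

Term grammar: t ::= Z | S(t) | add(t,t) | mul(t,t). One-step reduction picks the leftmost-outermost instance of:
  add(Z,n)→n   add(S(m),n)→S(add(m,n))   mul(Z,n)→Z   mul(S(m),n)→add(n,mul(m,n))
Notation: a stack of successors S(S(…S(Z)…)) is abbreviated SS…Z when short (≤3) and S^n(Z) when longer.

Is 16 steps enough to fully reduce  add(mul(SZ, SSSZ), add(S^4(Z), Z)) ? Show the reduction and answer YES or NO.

  start: add(mul(SZ, SSSZ), add(S^4(Z), Z))
  →1  add(add(SSSZ, mul(Z, SSSZ)), add(S^4(Z), Z))
  →2  add(S(add(SSZ, mul(Z, SSSZ))), add(S^4(Z), Z))
  →3  S(add(add(SSZ, mul(Z, SSSZ)), add(S^4(Z), Z)))
  →4  S(add(S(add(SZ, mul(Z, SSSZ))), add(S^4(Z), Z)))
  →5  S(S(add(add(SZ, mul(Z, SSSZ)), add(S^4(Z), Z))))
  →6  S(S(add(S(add(Z, mul(Z, SSSZ))), add(S^4(Z), Z))))
  →7  S(S(S(add(add(Z, mul(Z, SSSZ)), add(S^4(Z), Z)))))
  →8  S(S(S(add(mul(Z, SSSZ), add(S^4(Z), Z)))))
  →9  S(S(S(add(Z, add(S^4(Z), Z)))))
  →10  S(S(S(add(S^4(Z), Z))))
  →11  S(S(S(S(add(SSSZ, Z)))))
  →12  S(S(S(S(S(add(SSZ, Z))))))
  →13  S(S(S(S(S(S(add(SZ, Z)))))))
  →14  S(S(S(S(S(S(S(add(Z, Z))))))))
  →15  S^7(Z)

Answer: YES — reaches normal form S^7(Z) in 15 ≤ 16 steps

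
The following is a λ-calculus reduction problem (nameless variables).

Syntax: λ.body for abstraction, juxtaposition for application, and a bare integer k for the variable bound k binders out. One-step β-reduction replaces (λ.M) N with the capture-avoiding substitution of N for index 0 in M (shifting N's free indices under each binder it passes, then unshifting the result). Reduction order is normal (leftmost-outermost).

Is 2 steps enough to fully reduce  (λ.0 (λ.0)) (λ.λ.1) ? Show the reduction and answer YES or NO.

  start: (λ.0 (λ.0)) (λ.λ.1)
  step 1: (λ.λ.1) (λ.0)
  step 2: λ.λ.0

Answer: YES — reaches normal form λ.λ.0 in 2 ≤ 2 steps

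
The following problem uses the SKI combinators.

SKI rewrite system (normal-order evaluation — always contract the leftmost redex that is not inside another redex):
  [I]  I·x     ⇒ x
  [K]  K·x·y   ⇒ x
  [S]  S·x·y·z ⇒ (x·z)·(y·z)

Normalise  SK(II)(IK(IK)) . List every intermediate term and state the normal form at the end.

  start: SK(II)(IK(IK))
  →1  K(IK(IK))(II(IK(IK)))
  →2  IK(IK)
  →3  K(IK)
  →4  KK

Answer: normal form = KK  (in 4 steps)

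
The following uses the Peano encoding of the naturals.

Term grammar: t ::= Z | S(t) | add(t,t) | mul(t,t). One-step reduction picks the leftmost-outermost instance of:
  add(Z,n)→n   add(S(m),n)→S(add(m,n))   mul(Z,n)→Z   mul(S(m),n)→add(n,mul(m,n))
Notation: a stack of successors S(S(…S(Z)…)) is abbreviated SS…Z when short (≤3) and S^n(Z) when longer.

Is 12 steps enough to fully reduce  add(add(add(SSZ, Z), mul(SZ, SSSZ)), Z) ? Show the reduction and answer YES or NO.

Answer: NO — after 12 steps the term is S(S(S(add(S(add(SZ, mul(Z, SSSZ))), Z)))), not yet normal

Reduction:
  start: add(add(add(SSZ, Z), mul(SZ, SSSZ)), Z)
  step 1: add(add(S(add(SZ, Z)), mul(SZ, SSSZ)), Z)
  step 2: add(S(add(add(SZ, Z), mul(SZ, SSSZ))), Z)
  step 3: S(add(add(add(SZ, Z), mul(SZ, SSSZ)), Z))
  step 4: S(add(add(S(add(Z, Z)), mul(SZ, SSSZ)), Z))
  step 5: S(add(S(add(add(Z, Z), mul(SZ, SSSZ))), Z))
  step 6: S(S(add(add(add(Z, Z), mul(SZ, SSSZ)), Z)))
  step 7: S(S(add(add(Z, mul(SZ, SSSZ)), Z)))
  step 8: S(S(add(mul(SZ, SSSZ), Z)))
  step 9: S(S(add(add(SSSZ, mul(Z, SSSZ)), Z)))
  step 10: S(S(add(S(add(SSZ, mul(Z, SSSZ))), Z)))
  step 11: S(S(S(add(add(SSZ, mul(Z, SSSZ)), Z))))
  step 12: S(S(S(add(S(add(SZ, mul(Z, SSSZ))), Z))))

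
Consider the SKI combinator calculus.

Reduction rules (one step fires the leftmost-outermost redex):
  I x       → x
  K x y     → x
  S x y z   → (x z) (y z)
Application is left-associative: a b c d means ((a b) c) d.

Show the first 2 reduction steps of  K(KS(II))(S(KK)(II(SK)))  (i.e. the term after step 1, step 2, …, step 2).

  start: K(KS(II))(S(KK)(II(SK)))
  [1] KS(II)
  [2] S

Answer: after 2 steps: S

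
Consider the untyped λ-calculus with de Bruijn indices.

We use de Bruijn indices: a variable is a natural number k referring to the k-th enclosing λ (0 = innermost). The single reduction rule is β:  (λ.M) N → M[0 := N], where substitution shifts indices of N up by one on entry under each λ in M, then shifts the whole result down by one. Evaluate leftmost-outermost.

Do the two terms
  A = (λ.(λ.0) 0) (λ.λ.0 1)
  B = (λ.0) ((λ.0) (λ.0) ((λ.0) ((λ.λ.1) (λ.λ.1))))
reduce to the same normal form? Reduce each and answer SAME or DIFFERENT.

Term A:
  start: (λ.(λ.0) 0) (λ.λ.0 1)
  step 1: (λ.0) (λ.λ.0 1)
  step 2: λ.λ.0 1

Term B:
  start: (λ.0) ((λ.0) (λ.0) ((λ.0) ((λ.λ.1) (λ.λ.1))))
  step 1: (λ.0) (λ.0) ((λ.0) ((λ.λ.1) (λ.λ.1)))
  step 2: (λ.0) ((λ.0) ((λ.λ.1) (λ.λ.1)))
  step 3: (λ.0) ((λ.λ.1) (λ.λ.1))
  step 4: (λ.λ.1) (λ.λ.1)
  step 5: λ.λ.λ.1

Answer: DIFFERENT — A ⇓ λ.λ.0 1, B ⇓ λ.λ.λ.1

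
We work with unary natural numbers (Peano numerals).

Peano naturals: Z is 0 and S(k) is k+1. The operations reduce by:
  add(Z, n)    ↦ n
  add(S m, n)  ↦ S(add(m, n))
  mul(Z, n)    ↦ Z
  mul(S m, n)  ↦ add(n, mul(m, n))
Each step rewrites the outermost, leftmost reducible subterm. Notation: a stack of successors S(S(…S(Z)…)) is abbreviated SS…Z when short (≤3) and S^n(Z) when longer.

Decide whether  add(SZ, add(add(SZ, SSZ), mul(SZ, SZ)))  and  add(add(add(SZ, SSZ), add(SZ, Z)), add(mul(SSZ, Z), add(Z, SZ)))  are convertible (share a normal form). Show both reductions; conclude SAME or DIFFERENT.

Term A:
  start: add(SZ, add(add(SZ, SSZ), mul(SZ, SZ)))
  step 1: S(add(Z, add(add(SZ, SSZ), mul(SZ, SZ))))
  step 2: S(add(add(SZ, SSZ), mul(SZ, SZ)))
  step 3: S(add(S(add(Z, SSZ)), mul(SZ, SZ)))
  step 4: S(S(add(add(Z, SSZ), mul(SZ, SZ))))
  step 5: S(S(add(SSZ, mul(SZ, SZ))))
  step 6: S(S(S(add(SZ, mul(SZ, SZ)))))
  step 7: S(S(S(S(add(Z, mul(SZ, SZ))))))
  step 8: S(S(S(S(mul(SZ, SZ)))))
  step 9: S(S(S(S(add(SZ, mul(Z, SZ))))))
  step 10: S(S(S(S(S(add(Z, mul(Z, SZ)))))))
  step 11: S(S(S(S(S(mul(Z, SZ))))))
  step 12: S^5(Z)

Term B:
  start: add(add(add(SZ, SSZ), add(SZ, Z)), add(mul(SSZ, Z), add(Z, SZ)))
  step 1: add(add(S(add(Z, SSZ)), add(SZ, Z)), add(mul(SSZ, Z), add(Z, SZ)))
  step 2: add(S(add(add(Z, SSZ), add(SZ, Z))), add(mul(SSZ, Z), add(Z, SZ)))
  step 3: S(add(add(add(Z, SSZ), add(SZ, Z)), add(mul(SSZ, Z), add(Z, SZ))))
  step 4: S(add(add(SSZ, add(SZ, Z)), add(mul(SSZ, Z), add(Z, SZ))))
  step 5: S(add(S(add(SZ, add(SZ, Z))), add(mul(SSZ, Z), add(Z, SZ))))
  step 6: S(S(add(add(SZ, add(SZ, Z)), add(mul(SSZ, Z), add(Z, SZ)))))
  step 7: S(S(add(S(add(Z, add(SZ, Z))), add(mul(SSZ, Z), add(Z, SZ)))))
  step 8: S(S(S(add(add(Z, add(SZ, Z)), add(mul(SSZ, Z), add(Z, SZ))))))
  step 9: S(S(S(add(add(SZ, Z), add(mul(SSZ, Z), add(Z, SZ))))))
  step 10: S(S(S(add(S(add(Z, Z)), add(mul(SSZ, Z), add(Z, SZ))))))
  step 11: S(S(S(S(add(add(Z, Z), add(mul(SSZ, Z), add(Z, SZ)))))))
  step 12: S(S(S(S(add(Z, add(mul(SSZ, Z), add(Z, SZ)))))))
  step 13: S(S(S(S(add(mul(SSZ, Z), add(Z, SZ))))))
  step 14: S(S(S(S(add(add(Z, mul(SZ, Z)), add(Z, SZ))))))
  step 15: S(S(S(S(add(mul(SZ, Z), add(Z, SZ))))))
  step 16: S(S(S(S(add(add(Z, mul(Z, Z)), add(Z, SZ))))))
  step 17: S(S(S(S(add(mul(Z, Z), add(Z, SZ))))))
  step 18: S(S(S(S(add(Z, add(Z, SZ))))))
  step 19: S(S(S(S(add(Z, SZ)))))
  step 20: S^5(Z)

Answer: SAME — A ⇓ S^5(Z), B ⇓ S^5(Z)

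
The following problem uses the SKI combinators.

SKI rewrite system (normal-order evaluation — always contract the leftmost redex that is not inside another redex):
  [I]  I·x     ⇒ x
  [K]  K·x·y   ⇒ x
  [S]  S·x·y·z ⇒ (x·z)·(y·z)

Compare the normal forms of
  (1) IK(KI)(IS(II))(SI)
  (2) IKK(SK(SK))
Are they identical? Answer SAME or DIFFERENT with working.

Answer: DIFFERENT — A ⇓ I, B ⇓ K

Reduction:
Term A:
  start: IK(KI)(IS(II))(SI)
  [1] K(KI)(IS(II))(SI)
  [2] KI(SI)
  [3] I

Term B:
  start: IKK(SK(SK))
  [1] KK(SK(SK))
  [2] K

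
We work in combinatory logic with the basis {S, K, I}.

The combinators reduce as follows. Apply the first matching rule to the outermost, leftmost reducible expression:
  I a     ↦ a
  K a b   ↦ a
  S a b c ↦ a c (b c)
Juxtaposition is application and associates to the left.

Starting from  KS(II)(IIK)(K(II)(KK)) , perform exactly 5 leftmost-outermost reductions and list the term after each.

  start: KS(II)(IIK)(K(II)(KK))
  step 1: S(IIK)(K(II)(KK))
  step 2: S(IK)(K(II)(KK))
  step 3: SK(K(II)(KK))
  step 4: SK(II)
  step 5: SKI

Answer: after 5 steps: SKI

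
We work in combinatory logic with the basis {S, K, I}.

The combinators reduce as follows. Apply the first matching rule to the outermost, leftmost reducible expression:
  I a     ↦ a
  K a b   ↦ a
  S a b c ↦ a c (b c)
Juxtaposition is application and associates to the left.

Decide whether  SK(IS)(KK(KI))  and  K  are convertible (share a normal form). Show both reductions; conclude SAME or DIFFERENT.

Term A:
  start: SK(IS)(KK(KI))
  →1  K(KK(KI))(IS(KK(KI)))
  →2  KK(KI)
  →3  K

Term B:
  start: K

Answer: SAME — A ⇓ K, B ⇓ K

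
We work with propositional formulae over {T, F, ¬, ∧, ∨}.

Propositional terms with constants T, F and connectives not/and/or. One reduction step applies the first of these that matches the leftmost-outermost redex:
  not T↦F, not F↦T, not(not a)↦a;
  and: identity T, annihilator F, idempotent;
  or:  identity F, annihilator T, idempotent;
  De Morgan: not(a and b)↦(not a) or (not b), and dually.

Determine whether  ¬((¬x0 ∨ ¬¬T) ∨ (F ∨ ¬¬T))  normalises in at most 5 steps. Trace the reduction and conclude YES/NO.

  start: ¬((¬x0 ∨ ¬¬T) ∨ (F ∨ ¬¬T))
  [1] ¬(¬x0 ∨ ¬¬T) ∧ ¬(F ∨ ¬¬T)
  [2] (¬¬x0 ∧ ¬¬¬T) ∧ ¬(F ∨ ¬¬T)
  [3] (x0 ∧ ¬¬¬T) ∧ ¬(F ∨ ¬¬T)
  [4] (x0 ∧ ¬T) ∧ ¬(F ∨ ¬¬T)
  [5] (x0 ∧ F) ∧ ¬(F ∨ ¬¬T)

Answer: NO — after 5 steps the term is (x0 ∧ F) ∧ ¬(F ∨ ¬¬T), not yet normal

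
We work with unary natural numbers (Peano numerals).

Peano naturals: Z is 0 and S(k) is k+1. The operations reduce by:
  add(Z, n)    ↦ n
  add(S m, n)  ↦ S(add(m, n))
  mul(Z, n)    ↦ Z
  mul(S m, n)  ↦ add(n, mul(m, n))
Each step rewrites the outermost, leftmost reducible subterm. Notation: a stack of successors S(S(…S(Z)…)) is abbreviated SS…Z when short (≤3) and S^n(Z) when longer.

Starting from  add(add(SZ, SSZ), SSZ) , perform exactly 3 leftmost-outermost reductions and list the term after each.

Answer: after 3 steps: S(add(SSZ, SSZ))

Working:
  start: add(add(SZ, SSZ), SSZ)
  step 1: add(S(add(Z, SSZ)), SSZ)
  step 2: S(add(add(Z, SSZ), SSZ))
  step 3: S(add(SSZ, SSZ))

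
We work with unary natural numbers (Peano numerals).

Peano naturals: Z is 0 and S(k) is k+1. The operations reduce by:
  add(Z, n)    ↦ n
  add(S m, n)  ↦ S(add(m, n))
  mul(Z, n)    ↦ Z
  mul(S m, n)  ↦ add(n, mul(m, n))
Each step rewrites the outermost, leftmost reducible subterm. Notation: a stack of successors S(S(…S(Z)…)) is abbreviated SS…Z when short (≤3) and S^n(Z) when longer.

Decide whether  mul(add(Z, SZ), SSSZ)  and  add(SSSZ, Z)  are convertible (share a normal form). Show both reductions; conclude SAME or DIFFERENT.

Term A:
  start: mul(add(Z, SZ), SSSZ)
  →1  mul(SZ, SSSZ)
  →2  add(SSSZ, mul(Z, SSSZ))
  →3  S(add(SSZ, mul(Z, SSSZ)))
  →4  S(S(add(SZ, mul(Z, SSSZ))))
  →5  S(S(S(add(Z, mul(Z, SSSZ)))))
  →6  S(S(S(mul(Z, SSSZ))))
  →7  SSSZ

Term B:
  start: add(SSSZ, Z)
  →1  S(add(SSZ, Z))
  →2  S(S(add(SZ, Z)))
  →3  S(S(S(add(Z, Z))))
  →4  SSSZ

Answer: SAME — A ⇓ SSSZ, B ⇓ SSSZ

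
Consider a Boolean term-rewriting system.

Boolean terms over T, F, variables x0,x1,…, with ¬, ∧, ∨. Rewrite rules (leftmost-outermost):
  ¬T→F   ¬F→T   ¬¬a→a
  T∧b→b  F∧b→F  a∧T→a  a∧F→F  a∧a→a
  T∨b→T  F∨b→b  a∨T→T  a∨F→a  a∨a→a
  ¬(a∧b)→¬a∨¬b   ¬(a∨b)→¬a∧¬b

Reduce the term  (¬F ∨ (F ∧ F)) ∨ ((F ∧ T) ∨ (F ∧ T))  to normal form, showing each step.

Answer: normal form = T  (in 3 steps)

Working:
  start: (¬F ∨ (F ∧ F)) ∨ ((F ∧ T) ∨ (F ∧ T))
  step 1: (T ∨ (F ∧ F)) ∨ ((F ∧ T) ∨ (F ∧ T))
  step 2: T ∨ ((F ∧ T) ∨ (F ∧ T))
  step 3: T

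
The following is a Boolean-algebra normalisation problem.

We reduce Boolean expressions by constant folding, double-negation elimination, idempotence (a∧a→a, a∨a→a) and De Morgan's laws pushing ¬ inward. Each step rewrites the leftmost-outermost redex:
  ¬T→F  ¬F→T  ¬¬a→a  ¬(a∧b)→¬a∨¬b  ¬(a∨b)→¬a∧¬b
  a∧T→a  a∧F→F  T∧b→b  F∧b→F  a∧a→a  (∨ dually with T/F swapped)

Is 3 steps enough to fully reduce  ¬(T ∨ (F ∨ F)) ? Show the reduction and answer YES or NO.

Answer: YES — reaches normal form F in 3 ≤ 3 steps

Working:
  start: ¬(T ∨ (F ∨ F))
  →1  ¬T ∧ ¬(F ∨ F)
  →2  F ∧ ¬(F ∨ F)
  →3  F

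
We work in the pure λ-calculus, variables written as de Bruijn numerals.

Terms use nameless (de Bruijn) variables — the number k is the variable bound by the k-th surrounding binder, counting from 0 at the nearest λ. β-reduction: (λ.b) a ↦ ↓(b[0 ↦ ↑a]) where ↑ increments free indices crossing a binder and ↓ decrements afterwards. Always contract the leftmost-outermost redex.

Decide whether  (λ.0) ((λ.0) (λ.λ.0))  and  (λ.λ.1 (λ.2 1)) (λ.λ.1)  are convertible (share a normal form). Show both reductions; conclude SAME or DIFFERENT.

Term A:
  start: (λ.0) ((λ.0) (λ.λ.0))
  [1] (λ.0) (λ.λ.0)
  [2] λ.λ.0

Term B:
  start: (λ.λ.1 (λ.2 1)) (λ.λ.1)
  [1] λ.(λ.λ.1) (λ.(λ.λ.1) 1)
  [2] λ.λ.λ.(λ.λ.1) 2
  [3] λ.λ.λ.λ.3

Answer: DIFFERENT — A ⇓ λ.λ.0, B ⇓ λ.λ.λ.λ.3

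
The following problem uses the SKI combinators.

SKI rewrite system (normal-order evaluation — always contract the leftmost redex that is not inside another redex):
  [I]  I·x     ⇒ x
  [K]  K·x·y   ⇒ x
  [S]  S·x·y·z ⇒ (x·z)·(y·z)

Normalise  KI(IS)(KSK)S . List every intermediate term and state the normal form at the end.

Answer: normal form = SS  (in 3 steps)

Reduction:
  start: KI(IS)(KSK)S
  →1  I(KSK)S
  →2  KSKS
  →3  SS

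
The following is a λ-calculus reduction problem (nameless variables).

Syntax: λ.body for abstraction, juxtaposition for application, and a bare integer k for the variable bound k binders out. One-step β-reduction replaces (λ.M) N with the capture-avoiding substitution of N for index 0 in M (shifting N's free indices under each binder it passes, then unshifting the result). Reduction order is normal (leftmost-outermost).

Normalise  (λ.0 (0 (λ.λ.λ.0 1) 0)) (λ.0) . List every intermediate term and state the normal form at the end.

  start: (λ.0 (0 (λ.λ.λ.0 1) 0)) (λ.0)
  [1] (λ.0) ((λ.0) (λ.λ.λ.0 1) (λ.0))
  [2] (λ.0) (λ.λ.λ.0 1) (λ.0)
  [3] (λ.λ.λ.0 1) (λ.0)
  [4] λ.λ.0 1

Answer: normal form = λ.λ.0 1  (in 4 steps)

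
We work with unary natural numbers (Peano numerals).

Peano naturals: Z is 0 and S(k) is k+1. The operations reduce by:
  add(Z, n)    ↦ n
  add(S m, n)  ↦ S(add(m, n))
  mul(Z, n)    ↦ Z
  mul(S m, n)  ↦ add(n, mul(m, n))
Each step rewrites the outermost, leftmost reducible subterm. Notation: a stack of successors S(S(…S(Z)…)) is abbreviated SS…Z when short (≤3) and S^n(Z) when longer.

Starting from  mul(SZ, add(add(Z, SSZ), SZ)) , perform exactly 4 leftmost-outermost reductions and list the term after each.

Answer: after 4 steps: S(add(add(SZ, SZ), mul(Z, add(add(Z, SSZ), SZ))))

Derivation:
  start: mul(SZ, add(add(Z, SSZ), SZ))
  [1] add(add(add(Z, SSZ), SZ), mul(Z, add(add(Z, SSZ), SZ)))
  [2] add(add(SSZ, SZ), mul(Z, add(add(Z, SSZ), SZ)))
  [3] add(S(add(SZ, SZ)), mul(Z, add(add(Z, SSZ), SZ)))
  [4] S(add(add(SZ, SZ), mul(Z, add(add(Z, SSZ), SZ))))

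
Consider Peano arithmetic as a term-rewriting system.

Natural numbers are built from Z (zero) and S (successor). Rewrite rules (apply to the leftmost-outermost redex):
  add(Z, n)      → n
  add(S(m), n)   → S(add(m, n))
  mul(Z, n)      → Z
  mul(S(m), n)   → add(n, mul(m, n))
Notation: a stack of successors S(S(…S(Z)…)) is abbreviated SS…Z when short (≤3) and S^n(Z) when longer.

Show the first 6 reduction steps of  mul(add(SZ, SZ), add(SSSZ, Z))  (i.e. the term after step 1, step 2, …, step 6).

  start: mul(add(SZ, SZ), add(SSSZ, Z))
  →1  mul(S(add(Z, SZ)), add(SSSZ, Z))
  →2  add(add(SSSZ, Z), mul(add(Z, SZ), add(SSSZ, Z)))
  →3  add(S(add(SSZ, Z)), mul(add(Z, SZ), add(SSSZ, Z)))
  →4  S(add(add(SSZ, Z), mul(add(Z, SZ), add(SSSZ, Z))))
  →5  S(add(S(add(SZ, Z)), mul(add(Z, SZ), add(SSSZ, Z))))
  →6  S(S(add(add(SZ, Z), mul(add(Z, SZ), add(SSSZ, Z)))))

Answer: after 6 steps: S(S(add(add(SZ, Z), mul(add(Z, SZ), add(SSSZ, Z)))))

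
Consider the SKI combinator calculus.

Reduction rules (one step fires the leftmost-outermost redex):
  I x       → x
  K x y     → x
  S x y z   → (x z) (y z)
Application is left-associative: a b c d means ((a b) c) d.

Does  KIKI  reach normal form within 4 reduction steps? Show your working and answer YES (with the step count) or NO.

  start: KIKI
  step 1: II
  step 2: I

Answer: YES — reaches normal form I in 2 ≤ 4 steps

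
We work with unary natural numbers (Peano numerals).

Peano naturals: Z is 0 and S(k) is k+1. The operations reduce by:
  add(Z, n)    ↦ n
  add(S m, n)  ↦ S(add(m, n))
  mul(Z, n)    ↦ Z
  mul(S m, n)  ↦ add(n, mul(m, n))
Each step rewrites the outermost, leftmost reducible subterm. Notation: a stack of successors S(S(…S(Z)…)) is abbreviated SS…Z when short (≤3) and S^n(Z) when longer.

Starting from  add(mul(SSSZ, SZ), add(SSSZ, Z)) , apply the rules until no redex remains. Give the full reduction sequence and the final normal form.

Answer: normal form = S^6(Z)  (in 18 steps)

Working:
  start: add(mul(SSSZ, SZ), add(SSSZ, Z))
  →1  add(add(SZ, mul(SSZ, SZ)), add(SSSZ, Z))
  →2  add(S(add(Z, mul(SSZ, SZ))), add(SSSZ, Z))
  →3  S(add(add(Z, mul(SSZ, SZ)), add(SSSZ, Z)))
  →4  S(add(mul(SSZ, SZ), add(SSSZ, Z)))
  →5  S(add(add(SZ, mul(SZ, SZ)), add(SSSZ, Z)))
  →6  S(add(S(add(Z, mul(SZ, SZ))), add(SSSZ, Z)))
  →7  S(S(add(add(Z, mul(SZ, SZ)), add(SSSZ, Z))))
  →8  S(S(add(mul(SZ, SZ), add(SSSZ, Z))))
  →9  S(S(add(add(SZ, mul(Z, SZ)), add(SSSZ, Z))))
  →10  S(S(add(S(add(Z, mul(Z, SZ))), add(SSSZ, Z))))
  →11  S(S(S(add(add(Z, mul(Z, SZ)), add(SSSZ, Z)))))
  →12  S(S(S(add(mul(Z, SZ), add(SSSZ, Z)))))
  →13  S(S(S(add(Z, add(SSSZ, Z)))))
  →14  S(S(S(add(SSSZ, Z))))
  →15  S(S(S(S(add(SSZ, Z)))))
  →16  S(S(S(S(S(add(SZ, Z))))))
  →17  S(S(S(S(S(S(add(Z, Z)))))))
  →18  S^6(Z)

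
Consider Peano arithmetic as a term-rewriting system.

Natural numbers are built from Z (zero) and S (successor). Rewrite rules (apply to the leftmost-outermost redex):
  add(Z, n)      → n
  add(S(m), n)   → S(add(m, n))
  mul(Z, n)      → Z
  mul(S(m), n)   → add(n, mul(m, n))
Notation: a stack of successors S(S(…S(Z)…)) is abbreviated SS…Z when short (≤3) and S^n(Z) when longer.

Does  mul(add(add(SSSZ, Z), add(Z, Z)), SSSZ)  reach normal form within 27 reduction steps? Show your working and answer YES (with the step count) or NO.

  start: mul(add(add(SSSZ, Z), add(Z, Z)), SSSZ)
  [1] mul(add(S(add(SSZ, Z)), add(Z, Z)), SSSZ)
  [2] mul(S(add(add(SSZ, Z), add(Z, Z))), SSSZ)
  [3] add(SSSZ, mul(add(add(SSZ, Z), add(Z, Z)), SSSZ))
  [4] S(add(SSZ, mul(add(add(SSZ, Z), add(Z, Z)), SSSZ)))
  [5] S(S(add(SZ, mul(add(add(SSZ, Z), add(Z, Z)), SSSZ))))
  [6] S(S(S(add(Z, mul(add(add(SSZ, Z), add(Z, Z)), SSSZ)))))
  [7] S(S(S(mul(add(add(SSZ, Z), add(Z, Z)), SSSZ))))
  [8] S(S(S(mul(add(S(add(SZ, Z)), add(Z, Z)), SSSZ))))
  [9] S(S(S(mul(S(add(add(SZ, Z), add(Z, Z))), SSSZ))))
  [10] S(S(S(add(SSSZ, mul(add(add(SZ, Z), add(Z, Z)), SSSZ)))))
  [11] S(S(S(S(add(SSZ, mul(add(add(SZ, Z), add(Z, Z)), SSSZ))))))
  [12] S(S(S(S(S(add(SZ, mul(add(add(SZ, Z), add(Z, Z)), SSSZ)))))))
  [13] S(S(S(S(S(S(add(Z, mul(add(add(SZ, Z), add(Z, Z)), SSSZ))))))))
  [14] S(S(S(S(S(S(mul(add(add(SZ, Z), add(Z, Z)), SSSZ)))))))
  [15] S(S(S(S(S(S(mul(add(S(add(Z, Z)), add(Z, Z)), SSSZ)))))))
  [16] S(S(S(S(S(S(mul(S(add(add(Z, Z), add(Z, Z))), SSSZ)))))))
  [17] S(S(S(S(S(S(add(SSSZ, mul(add(add(Z, Z), add(Z, Z)), SSSZ))))))))
  [18] S(S(S(S(S(S(S(add(SSZ, mul(add(add(Z, Z), add(Z, Z)), SSSZ)))))))))
  [19] S(S(S(S(S(S(S(S(add(SZ, mul(add(add(Z, Z), add(Z, Z)), SSSZ))))))))))
  [20] S(S(S(S(S(S(S(S(S(add(Z, mul(add(add(Z, Z), add(Z, Z)), SSSZ)))))))))))
  [21] S(S(S(S(S(S(S(S(S(mul(add(add(Z, Z), add(Z, Z)), SSSZ))))))))))
  [22] S(S(S(S(S(S(S(S(S(mul(add(Z, add(Z, Z)), SSSZ))))))))))
  [23] S(S(S(S(S(S(S(S(S(mul(add(Z, Z), SSSZ))))))))))
  [24] S(S(S(S(S(S(S(S(S(mul(Z, SSSZ))))))))))
  [25] S^9(Z)

Answer: YES — reaches normal form S^9(Z) in 25 ≤ 27 steps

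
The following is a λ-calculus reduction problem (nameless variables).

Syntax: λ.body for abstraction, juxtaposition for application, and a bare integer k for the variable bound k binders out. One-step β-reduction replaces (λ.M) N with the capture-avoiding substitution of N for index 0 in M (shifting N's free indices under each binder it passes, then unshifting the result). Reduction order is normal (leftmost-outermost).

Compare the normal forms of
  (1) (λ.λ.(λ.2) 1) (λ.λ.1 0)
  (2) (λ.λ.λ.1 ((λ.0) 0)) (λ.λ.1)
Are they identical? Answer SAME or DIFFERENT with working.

Term A:
  start: (λ.λ.(λ.2) 1) (λ.λ.1 0)
  →1  λ.(λ.λ.λ.1 0) (λ.λ.1 0)
  →2  λ.λ.λ.1 0

Term B:
  start: (λ.λ.λ.1 ((λ.0) 0)) (λ.λ.1)
  →1  λ.λ.1 ((λ.0) 0)
  →2  λ.λ.1 0

Answer: DIFFERENT — A ⇓ λ.λ.λ.1 0, B ⇓ λ.λ.1 0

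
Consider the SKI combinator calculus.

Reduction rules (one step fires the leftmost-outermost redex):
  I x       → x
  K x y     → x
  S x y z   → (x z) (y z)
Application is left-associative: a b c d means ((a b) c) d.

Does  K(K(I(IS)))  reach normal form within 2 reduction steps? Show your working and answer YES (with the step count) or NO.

Answer: YES — reaches normal form K(KS) in 2 ≤ 2 steps

Reduction:
  start: K(K(I(IS)))
  →1  K(K(IS))
  →2  K(KS)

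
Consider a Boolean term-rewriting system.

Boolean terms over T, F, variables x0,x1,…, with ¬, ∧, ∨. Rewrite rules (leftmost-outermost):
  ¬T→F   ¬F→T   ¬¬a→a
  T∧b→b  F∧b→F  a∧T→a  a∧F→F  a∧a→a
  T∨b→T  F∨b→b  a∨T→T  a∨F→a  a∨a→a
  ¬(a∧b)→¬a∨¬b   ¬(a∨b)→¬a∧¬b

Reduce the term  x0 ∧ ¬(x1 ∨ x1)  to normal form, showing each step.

Answer: normal form = x0 ∧ ¬x1  (in 2 steps)

Reduction:
  start: x0 ∧ ¬(x1 ∨ x1)
  →1  x0 ∧ (¬x1 ∧ ¬x1)
  →2  x0 ∧ ¬x1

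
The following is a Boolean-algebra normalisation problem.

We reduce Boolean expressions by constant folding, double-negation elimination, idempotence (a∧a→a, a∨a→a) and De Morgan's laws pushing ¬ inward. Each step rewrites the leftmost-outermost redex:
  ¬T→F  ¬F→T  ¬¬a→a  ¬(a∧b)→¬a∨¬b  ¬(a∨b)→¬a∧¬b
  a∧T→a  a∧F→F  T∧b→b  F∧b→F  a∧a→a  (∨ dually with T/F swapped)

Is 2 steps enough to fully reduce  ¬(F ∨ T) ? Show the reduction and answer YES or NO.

Answer: NO — after 2 steps the term is T ∧ ¬T, not yet normal

Derivation:
  start: ¬(F ∨ T)
  step 1: ¬F ∧ ¬T
  step 2: T ∧ ¬T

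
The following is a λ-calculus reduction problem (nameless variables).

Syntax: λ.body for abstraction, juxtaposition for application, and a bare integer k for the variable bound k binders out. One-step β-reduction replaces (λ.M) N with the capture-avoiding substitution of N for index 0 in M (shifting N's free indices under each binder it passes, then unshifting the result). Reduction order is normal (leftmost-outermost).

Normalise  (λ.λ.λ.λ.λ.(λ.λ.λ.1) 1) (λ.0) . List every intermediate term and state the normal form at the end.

  start: (λ.λ.λ.λ.λ.(λ.λ.λ.1) 1) (λ.0)
  step 1: λ.λ.λ.λ.(λ.λ.λ.1) 1
  step 2: λ.λ.λ.λ.λ.λ.1

Answer: normal form = λ.λ.λ.λ.λ.λ.1  (in 2 steps)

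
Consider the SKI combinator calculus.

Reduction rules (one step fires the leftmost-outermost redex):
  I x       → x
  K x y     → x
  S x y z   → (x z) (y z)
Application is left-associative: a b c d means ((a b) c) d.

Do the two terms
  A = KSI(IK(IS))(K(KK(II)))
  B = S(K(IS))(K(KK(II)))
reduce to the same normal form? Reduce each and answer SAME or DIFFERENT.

Answer: SAME — A ⇓ S(KS)(KK), B ⇓ S(KS)(KK)

Derivation:
Term A:
  start: KSI(IK(IS))(K(KK(II)))
  [1] S(IK(IS))(K(KK(II)))
  [2] S(K(IS))(K(KK(II)))
  [3] S(KS)(K(KK(II)))
  [4] S(KS)(KK)

Term B:
  start: S(K(IS))(K(KK(II)))
  [1] S(KS)(K(KK(II)))
  [2] S(KS)(KK)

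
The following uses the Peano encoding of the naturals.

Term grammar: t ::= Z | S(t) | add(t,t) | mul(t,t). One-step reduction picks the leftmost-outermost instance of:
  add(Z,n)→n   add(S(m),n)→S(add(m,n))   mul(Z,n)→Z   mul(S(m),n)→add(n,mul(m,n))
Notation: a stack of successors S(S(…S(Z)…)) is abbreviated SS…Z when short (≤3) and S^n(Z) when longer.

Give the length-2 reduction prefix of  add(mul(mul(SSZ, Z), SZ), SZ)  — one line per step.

  start: add(mul(mul(SSZ, Z), SZ), SZ)
  [1] add(mul(add(Z, mul(SZ, Z)), SZ), SZ)
  [2] add(mul(mul(SZ, Z), SZ), SZ)

Answer: after 2 steps: add(mul(mul(SZ, Z), SZ), SZ)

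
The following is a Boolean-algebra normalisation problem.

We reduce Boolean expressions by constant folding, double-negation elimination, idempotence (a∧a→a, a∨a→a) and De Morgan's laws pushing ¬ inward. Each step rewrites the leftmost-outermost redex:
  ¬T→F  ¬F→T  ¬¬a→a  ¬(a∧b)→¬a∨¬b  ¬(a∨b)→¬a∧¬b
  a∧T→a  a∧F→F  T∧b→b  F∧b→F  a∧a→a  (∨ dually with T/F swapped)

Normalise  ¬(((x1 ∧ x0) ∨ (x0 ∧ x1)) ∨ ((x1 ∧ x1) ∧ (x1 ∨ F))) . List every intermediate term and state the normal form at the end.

  start: ¬(((x1 ∧ x0) ∨ (x0 ∧ x1)) ∨ ((x1 ∧ x1) ∧ (x1 ∨ F)))
  step 1: ¬((x1 ∧ x0) ∨ (x0 ∧ x1)) ∧ ¬((x1 ∧ x1) ∧ (x1 ∨ F))
  step 2: (¬(x1 ∧ x0) ∧ ¬(x0 ∧ x1)) ∧ ¬((x1 ∧ x1) ∧ (x1 ∨ F))
  step 3: ((¬x1 ∨ ¬x0) ∧ ¬(x0 ∧ x1)) ∧ ¬((x1 ∧ x1) ∧ (x1 ∨ F))
  step 4: ((¬x1 ∨ ¬x0) ∧ (¬x0 ∨ ¬x1)) ∧ ¬((x1 ∧ x1) ∧ (x1 ∨ F))
  step 5: ((¬x1 ∨ ¬x0) ∧ (¬x0 ∨ ¬x1)) ∧ (¬(x1 ∧ x1) ∨ ¬(x1 ∨ F))
  step 6: ((¬x1 ∨ ¬x0) ∧ (¬x0 ∨ ¬x1)) ∧ ((¬x1 ∨ ¬x1) ∨ ¬(x1 ∨ F))
  step 7: ((¬x1 ∨ ¬x0) ∧ (¬x0 ∨ ¬x1)) ∧ (¬x1 ∨ ¬(x1 ∨ F))
  step 8: ((¬x1 ∨ ¬x0) ∧ (¬x0 ∨ ¬x1)) ∧ (¬x1 ∨ (¬x1 ∧ ¬F))
  step 9: ((¬x1 ∨ ¬x0) ∧ (¬x0 ∨ ¬x1)) ∧ (¬x1 ∨ (¬x1 ∧ T))
  step 10: ((¬x1 ∨ ¬x0) ∧ (¬x0 ∨ ¬x1)) ∧ (¬x1 ∨ ¬x1)
  step 11: ((¬x1 ∨ ¬x0) ∧ (¬x0 ∨ ¬x1)) ∧ ¬x1

Answer: normal form = ((¬x1 ∨ ¬x0) ∧ (¬x0 ∨ ¬x1)) ∧ ¬x1  (in 11 steps)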